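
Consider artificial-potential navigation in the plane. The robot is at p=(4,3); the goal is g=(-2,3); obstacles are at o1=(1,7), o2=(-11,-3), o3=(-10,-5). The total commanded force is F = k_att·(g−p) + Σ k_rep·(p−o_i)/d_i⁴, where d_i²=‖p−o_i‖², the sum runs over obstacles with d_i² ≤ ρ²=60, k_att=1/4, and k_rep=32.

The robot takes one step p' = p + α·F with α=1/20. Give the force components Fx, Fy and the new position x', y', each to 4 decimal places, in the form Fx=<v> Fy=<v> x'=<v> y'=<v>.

F_att = 1/4·(g−p) = 1/4·(-6,0) = (-1.5000,0.0000)
o1: d²=25 ≤ ρ²=60; F_rep = 32·(3,-4)/25² = (0.1536,-0.2048)
o2: d²=261 > ρ²=60 → inactive
o3: d²=260 > ρ²=60 → inactive
F = F_att + ΣF_rep = (-1.3464,-0.2048)
p' = p + 1/20·F = (3.9327,2.9898)

Fx=-1.3464 Fy=-0.2048 x'=3.9327 y'=2.9898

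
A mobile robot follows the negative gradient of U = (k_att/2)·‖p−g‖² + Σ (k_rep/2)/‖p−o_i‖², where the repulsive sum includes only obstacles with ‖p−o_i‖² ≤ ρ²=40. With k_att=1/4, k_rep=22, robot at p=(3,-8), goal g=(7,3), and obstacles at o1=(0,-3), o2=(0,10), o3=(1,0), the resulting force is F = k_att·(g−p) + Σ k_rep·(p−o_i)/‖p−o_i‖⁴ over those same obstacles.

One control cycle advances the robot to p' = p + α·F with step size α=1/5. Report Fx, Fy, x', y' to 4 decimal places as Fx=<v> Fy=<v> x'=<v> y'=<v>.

F_att = 1/4·(g−p) = 1/4·(4,11) = (1.0000,2.7500)
o1: d²=34 ≤ ρ²=40; F_rep = 22·(3,-5)/34² = (0.0571,-0.0952)
o2: d²=333 > ρ²=40 → inactive
o3: d²=68 > ρ²=40 → inactive
F = F_att + ΣF_rep = (1.0571,2.6548)
p' = p + 1/5·F = (3.2114,-7.4690)

Fx=1.0571 Fy=2.6548 x'=3.2114 y'=-7.4690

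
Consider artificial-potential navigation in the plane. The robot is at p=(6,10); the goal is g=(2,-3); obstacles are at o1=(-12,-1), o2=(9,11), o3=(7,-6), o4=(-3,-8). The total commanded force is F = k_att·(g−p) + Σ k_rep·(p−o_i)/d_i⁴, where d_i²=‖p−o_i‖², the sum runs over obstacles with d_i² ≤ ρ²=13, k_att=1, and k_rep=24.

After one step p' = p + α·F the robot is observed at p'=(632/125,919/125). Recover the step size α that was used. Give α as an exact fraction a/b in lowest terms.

F_att = 1·(g−p) = 1·(-4,-13) = (-4.0000,-13.0000)
o1: d²=445 > ρ²=13 → inactive
o2: d²=10 ≤ ρ²=13; F_rep = 24·(-3,-1)/10² = (-0.7200,-0.2400)
o3: d²=257 > ρ²=13 → inactive
o4: d²=405 > ρ²=13 → inactive
F = F_att + ΣF_rep = (-4.7200,-13.2400)
Δp = p'−p = (-0.9440,-2.6480); α = Δx/Fx = (-118/125) / (-118/25) = 1/5
check: Δy/Fy = (-331/125) / (-331/25) = 1/5 ✓

α = 1/5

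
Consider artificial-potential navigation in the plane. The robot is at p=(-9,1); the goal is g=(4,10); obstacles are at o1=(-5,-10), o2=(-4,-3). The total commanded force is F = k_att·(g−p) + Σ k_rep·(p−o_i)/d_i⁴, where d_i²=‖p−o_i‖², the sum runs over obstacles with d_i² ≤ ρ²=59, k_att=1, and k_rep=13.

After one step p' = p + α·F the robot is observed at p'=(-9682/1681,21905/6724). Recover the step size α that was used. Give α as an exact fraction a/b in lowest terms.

α = 1/4

F_att = 1·(g−p) = 1·(13,9) = (13.0000,9.0000)
o1: d²=137 > ρ²=59 → inactive
o2: d²=41 ≤ ρ²=59; F_rep = 13·(-5,4)/41² = (-0.0387,0.0309)
F = F_att + ΣF_rep = (12.9613,9.0309)
Δp = p'−p = (3.2403,2.2577); α = Δx/Fx = (5447/1681) / (21788/1681) = 1/4
check: Δy/Fy = (15181/6724) / (15181/1681) = 1/4 ✓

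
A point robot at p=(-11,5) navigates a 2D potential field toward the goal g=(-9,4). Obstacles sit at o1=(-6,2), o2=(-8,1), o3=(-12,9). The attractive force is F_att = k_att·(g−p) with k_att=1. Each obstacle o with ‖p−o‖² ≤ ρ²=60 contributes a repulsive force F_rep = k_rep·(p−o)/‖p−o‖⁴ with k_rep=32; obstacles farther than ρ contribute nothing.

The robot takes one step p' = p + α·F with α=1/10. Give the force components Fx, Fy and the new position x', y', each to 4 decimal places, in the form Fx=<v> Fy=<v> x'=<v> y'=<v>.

F_att = 1·(g−p) = 1·(2,-1) = (2.0000,-1.0000)
o1: d²=34 ≤ ρ²=60; F_rep = 32·(-5,3)/34² = (-0.1384,0.0830)
o2: d²=25 ≤ ρ²=60; F_rep = 32·(-3,4)/25² = (-0.1536,0.2048)
o3: d²=17 ≤ ρ²=60; F_rep = 32·(1,-4)/17² = (0.1107,-0.4429)
F = F_att + ΣF_rep = (1.8187,-1.1551)
p' = p + 1/10·F = (-10.8181,4.8845)

Fx=1.8187 Fy=-1.1551 x'=-10.8181 y'=4.8845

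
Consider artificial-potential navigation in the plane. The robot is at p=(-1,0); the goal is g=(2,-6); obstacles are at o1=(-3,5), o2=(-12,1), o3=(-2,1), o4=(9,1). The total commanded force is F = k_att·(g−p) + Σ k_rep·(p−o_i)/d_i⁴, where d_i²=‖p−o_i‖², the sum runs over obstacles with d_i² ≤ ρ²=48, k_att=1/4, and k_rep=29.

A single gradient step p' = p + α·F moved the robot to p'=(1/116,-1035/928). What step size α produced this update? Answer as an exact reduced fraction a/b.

F_att = 1/4·(g−p) = 1/4·(3,-6) = (0.7500,-1.5000)
o1: d²=29 ≤ ρ²=48; F_rep = 29·(2,-5)/29² = (0.0690,-0.1724)
o2: d²=122 > ρ²=48 → inactive
o3: d²=2 ≤ ρ²=48; F_rep = 29·(1,-1)/2² = (7.2500,-7.2500)
o4: d²=101 > ρ²=48 → inactive
F = F_att + ΣF_rep = (8.0690,-8.9224)
Δp = p'−p = (1.0086,-1.1153); α = Δx/Fx = (117/116) / (234/29) = 1/8
check: Δy/Fy = (-1035/928) / (-1035/116) = 1/8 ✓

α = 1/8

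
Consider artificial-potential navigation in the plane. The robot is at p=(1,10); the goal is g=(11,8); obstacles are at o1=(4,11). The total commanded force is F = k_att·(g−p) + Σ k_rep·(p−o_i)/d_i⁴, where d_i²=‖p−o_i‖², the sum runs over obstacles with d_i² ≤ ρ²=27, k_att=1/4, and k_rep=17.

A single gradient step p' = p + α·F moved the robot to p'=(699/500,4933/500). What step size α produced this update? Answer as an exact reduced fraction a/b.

F_att = 1/4·(g−p) = 1/4·(10,-2) = (2.5000,-0.5000)
o1: d²=10 ≤ ρ²=27; F_rep = 17·(-3,-1)/10² = (-0.5100,-0.1700)
F = F_att + ΣF_rep = (1.9900,-0.6700)
Δp = p'−p = (0.3980,-0.1340); α = Δx/Fx = (199/500) / (199/100) = 1/5
check: Δy/Fy = (-67/500) / (-67/100) = 1/5 ✓

α = 1/5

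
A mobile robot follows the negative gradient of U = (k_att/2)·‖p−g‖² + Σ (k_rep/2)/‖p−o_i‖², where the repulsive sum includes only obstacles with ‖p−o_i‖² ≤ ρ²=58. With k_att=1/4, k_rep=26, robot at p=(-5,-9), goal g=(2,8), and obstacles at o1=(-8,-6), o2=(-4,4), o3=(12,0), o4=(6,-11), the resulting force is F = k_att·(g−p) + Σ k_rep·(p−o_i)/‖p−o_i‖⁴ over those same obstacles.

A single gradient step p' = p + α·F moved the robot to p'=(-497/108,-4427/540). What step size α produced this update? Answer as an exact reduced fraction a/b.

F_att = 1/4·(g−p) = 1/4·(7,17) = (1.7500,4.2500)
o1: d²=18 ≤ ρ²=58; F_rep = 26·(3,-3)/18² = (0.2407,-0.2407)
o2: d²=170 > ρ²=58 → inactive
o3: d²=370 > ρ²=58 → inactive
o4: d²=125 > ρ²=58 → inactive
F = F_att + ΣF_rep = (1.9907,4.0093)
Δp = p'−p = (0.3981,0.8019); α = Δx/Fx = (43/108) / (215/108) = 1/5
check: Δy/Fy = (433/540) / (433/108) = 1/5 ✓

α = 1/5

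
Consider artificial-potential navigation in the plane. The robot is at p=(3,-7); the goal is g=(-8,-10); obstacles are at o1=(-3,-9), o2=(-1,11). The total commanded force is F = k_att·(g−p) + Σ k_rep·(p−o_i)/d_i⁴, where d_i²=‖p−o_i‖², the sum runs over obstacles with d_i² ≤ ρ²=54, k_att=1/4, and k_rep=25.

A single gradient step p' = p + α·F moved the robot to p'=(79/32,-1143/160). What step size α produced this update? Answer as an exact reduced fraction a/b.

F_att = 1/4·(g−p) = 1/4·(-11,-3) = (-2.7500,-0.7500)
o1: d²=40 ≤ ρ²=54; F_rep = 25·(6,2)/40² = (0.0938,0.0312)
o2: d²=340 > ρ²=54 → inactive
F = F_att + ΣF_rep = (-2.6562,-0.7188)
Δp = p'−p = (-0.5312,-0.1437); α = Δx/Fx = (-17/32) / (-85/32) = 1/5
check: Δy/Fy = (-23/160) / (-23/32) = 1/5 ✓

α = 1/5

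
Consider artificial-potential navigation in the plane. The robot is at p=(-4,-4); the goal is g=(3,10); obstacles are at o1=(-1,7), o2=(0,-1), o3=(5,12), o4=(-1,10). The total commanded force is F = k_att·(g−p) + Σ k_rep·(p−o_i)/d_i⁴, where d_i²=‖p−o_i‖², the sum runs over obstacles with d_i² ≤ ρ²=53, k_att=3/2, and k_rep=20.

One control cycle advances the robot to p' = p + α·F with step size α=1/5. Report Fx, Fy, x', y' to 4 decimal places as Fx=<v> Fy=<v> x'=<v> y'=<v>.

Fx=10.3720 Fy=20.9040 x'=-1.9256 y'=0.1808

F_att = 3/2·(g−p) = 3/2·(7,14) = (10.5000,21.0000)
o1: d²=130 > ρ²=53 → inactive
o2: d²=25 ≤ ρ²=53; F_rep = 20·(-4,-3)/25² = (-0.1280,-0.0960)
o3: d²=337 > ρ²=53 → inactive
o4: d²=205 > ρ²=53 → inactive
F = F_att + ΣF_rep = (10.3720,20.9040)
p' = p + 1/5·F = (-1.9256,0.1808)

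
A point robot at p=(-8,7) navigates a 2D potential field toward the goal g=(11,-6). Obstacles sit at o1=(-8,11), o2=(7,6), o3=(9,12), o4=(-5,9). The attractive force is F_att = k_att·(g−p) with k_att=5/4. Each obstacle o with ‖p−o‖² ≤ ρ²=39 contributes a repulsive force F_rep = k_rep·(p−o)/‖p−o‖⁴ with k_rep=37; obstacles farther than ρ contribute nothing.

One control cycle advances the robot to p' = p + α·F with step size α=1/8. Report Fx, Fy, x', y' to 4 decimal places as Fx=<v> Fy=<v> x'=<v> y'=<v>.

Fx=23.0932 Fy=-17.2660 x'=-5.1134 y'=4.8418

F_att = 5/4·(g−p) = 5/4·(19,-13) = (23.7500,-16.2500)
o1: d²=16 ≤ ρ²=39; F_rep = 37·(0,-4)/16² = (0.0000,-0.5781)
o2: d²=226 > ρ²=39 → inactive
o3: d²=314 > ρ²=39 → inactive
o4: d²=13 ≤ ρ²=39; F_rep = 37·(-3,-2)/13² = (-0.6568,-0.4379)
F = F_att + ΣF_rep = (23.0932,-17.2660)
p' = p + 1/8·F = (-5.1134,4.8418)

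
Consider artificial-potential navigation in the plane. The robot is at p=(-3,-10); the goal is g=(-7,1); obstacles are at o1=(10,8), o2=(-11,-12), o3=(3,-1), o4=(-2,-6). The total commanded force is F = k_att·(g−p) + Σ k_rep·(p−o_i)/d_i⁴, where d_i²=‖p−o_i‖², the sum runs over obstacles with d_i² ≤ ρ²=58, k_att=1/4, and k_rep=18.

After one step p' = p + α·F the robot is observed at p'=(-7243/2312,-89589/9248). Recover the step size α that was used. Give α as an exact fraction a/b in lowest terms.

F_att = 1/4·(g−p) = 1/4·(-4,11) = (-1.0000,2.7500)
o1: d²=493 > ρ²=58 → inactive
o2: d²=68 > ρ²=58 → inactive
o3: d²=117 > ρ²=58 → inactive
o4: d²=17 ≤ ρ²=58; F_rep = 18·(-1,-4)/17² = (-0.0623,-0.2491)
F = F_att + ΣF_rep = (-1.0623,2.5009)
Δp = p'−p = (-0.1328,0.3126); α = Δx/Fx = (-307/2312) / (-307/289) = 1/8
check: Δy/Fy = (2891/9248) / (2891/1156) = 1/8 ✓

α = 1/8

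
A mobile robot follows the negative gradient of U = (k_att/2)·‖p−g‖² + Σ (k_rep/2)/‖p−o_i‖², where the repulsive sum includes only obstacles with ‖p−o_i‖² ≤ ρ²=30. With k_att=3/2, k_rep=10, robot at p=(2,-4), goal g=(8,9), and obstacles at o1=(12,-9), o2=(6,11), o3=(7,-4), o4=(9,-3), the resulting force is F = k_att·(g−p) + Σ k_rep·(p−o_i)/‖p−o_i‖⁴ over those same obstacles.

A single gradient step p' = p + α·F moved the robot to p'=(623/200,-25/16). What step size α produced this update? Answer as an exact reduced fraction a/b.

F_att = 3/2·(g−p) = 3/2·(6,13) = (9.0000,19.5000)
o1: d²=125 > ρ²=30 → inactive
o2: d²=241 > ρ²=30 → inactive
o3: d²=25 ≤ ρ²=30; F_rep = 10·(-5,0)/25² = (-0.0800,0.0000)
o4: d²=50 > ρ²=30 → inactive
F = F_att + ΣF_rep = (8.9200,19.5000)
Δp = p'−p = (1.1150,2.4375); α = Δx/Fx = (223/200) / (223/25) = 1/8
check: Δy/Fy = (39/16) / (39/2) = 1/8 ✓

α = 1/8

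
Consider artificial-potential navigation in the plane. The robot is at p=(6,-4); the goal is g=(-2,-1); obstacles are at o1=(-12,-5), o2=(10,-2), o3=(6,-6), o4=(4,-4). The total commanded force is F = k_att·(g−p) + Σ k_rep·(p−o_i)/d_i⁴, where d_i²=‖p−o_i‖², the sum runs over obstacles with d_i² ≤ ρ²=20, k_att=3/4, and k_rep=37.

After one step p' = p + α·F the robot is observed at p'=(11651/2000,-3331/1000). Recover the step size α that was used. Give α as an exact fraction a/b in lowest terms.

F_att = 3/4·(g−p) = 3/4·(-8,3) = (-6.0000,2.2500)
o1: d²=325 > ρ²=20 → inactive
o2: d²=20 ≤ ρ²=20; F_rep = 37·(-4,-2)/20² = (-0.3700,-0.1850)
o3: d²=4 ≤ ρ²=20; F_rep = 37·(0,2)/4² = (0.0000,4.6250)
o4: d²=4 ≤ ρ²=20; F_rep = 37·(2,0)/4² = (4.6250,0.0000)
F = F_att + ΣF_rep = (-1.7450,6.6900)
Δp = p'−p = (-0.1745,0.6690); α = Δx/Fx = (-349/2000) / (-349/200) = 1/10
check: Δy/Fy = (669/1000) / (669/100) = 1/10 ✓

α = 1/10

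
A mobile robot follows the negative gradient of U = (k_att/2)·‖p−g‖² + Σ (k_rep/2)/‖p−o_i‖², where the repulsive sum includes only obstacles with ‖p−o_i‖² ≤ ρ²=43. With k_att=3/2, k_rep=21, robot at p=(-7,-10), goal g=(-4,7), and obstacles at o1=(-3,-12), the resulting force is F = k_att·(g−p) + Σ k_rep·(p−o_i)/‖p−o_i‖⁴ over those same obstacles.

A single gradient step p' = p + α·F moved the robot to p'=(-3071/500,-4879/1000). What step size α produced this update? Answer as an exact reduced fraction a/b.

α = 1/5

F_att = 3/2·(g−p) = 3/2·(3,17) = (4.5000,25.5000)
o1: d²=20 ≤ ρ²=43; F_rep = 21·(-4,2)/20² = (-0.2100,0.1050)
F = F_att + ΣF_rep = (4.2900,25.6050)
Δp = p'−p = (0.8580,5.1210); α = Δx/Fx = (429/500) / (429/100) = 1/5
check: Δy/Fy = (5121/1000) / (5121/200) = 1/5 ✓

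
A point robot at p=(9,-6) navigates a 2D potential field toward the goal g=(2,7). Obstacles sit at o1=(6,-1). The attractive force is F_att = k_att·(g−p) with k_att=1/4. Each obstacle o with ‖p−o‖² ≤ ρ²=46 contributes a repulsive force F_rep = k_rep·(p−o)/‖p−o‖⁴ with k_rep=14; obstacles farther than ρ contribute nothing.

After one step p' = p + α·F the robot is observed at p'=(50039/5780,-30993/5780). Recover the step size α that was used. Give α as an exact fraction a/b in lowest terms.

α = 1/5

F_att = 1/4·(g−p) = 1/4·(-7,13) = (-1.7500,3.2500)
o1: d²=34 ≤ ρ²=46; F_rep = 14·(3,-5)/34² = (0.0363,-0.0606)
F = F_att + ΣF_rep = (-1.7137,3.1894)
Δp = p'−p = (-0.3427,0.6379); α = Δx/Fx = (-1981/5780) / (-1981/1156) = 1/5
check: Δy/Fy = (3687/5780) / (3687/1156) = 1/5 ✓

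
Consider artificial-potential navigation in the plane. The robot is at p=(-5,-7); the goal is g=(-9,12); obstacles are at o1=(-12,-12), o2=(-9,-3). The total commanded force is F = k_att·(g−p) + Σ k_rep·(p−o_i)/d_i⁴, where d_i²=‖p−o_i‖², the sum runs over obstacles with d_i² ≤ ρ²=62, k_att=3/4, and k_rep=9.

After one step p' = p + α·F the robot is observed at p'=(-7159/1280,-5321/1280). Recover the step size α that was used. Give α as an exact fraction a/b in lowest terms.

F_att = 3/4·(g−p) = 3/4·(-4,19) = (-3.0000,14.2500)
o1: d²=74 > ρ²=62 → inactive
o2: d²=32 ≤ ρ²=62; F_rep = 9·(4,-4)/32² = (0.0352,-0.0352)
F = F_att + ΣF_rep = (-2.9648,14.2148)
Δp = p'−p = (-0.5930,2.8430); α = Δx/Fx = (-759/1280) / (-759/256) = 1/5
check: Δy/Fy = (3639/1280) / (3639/256) = 1/5 ✓

α = 1/5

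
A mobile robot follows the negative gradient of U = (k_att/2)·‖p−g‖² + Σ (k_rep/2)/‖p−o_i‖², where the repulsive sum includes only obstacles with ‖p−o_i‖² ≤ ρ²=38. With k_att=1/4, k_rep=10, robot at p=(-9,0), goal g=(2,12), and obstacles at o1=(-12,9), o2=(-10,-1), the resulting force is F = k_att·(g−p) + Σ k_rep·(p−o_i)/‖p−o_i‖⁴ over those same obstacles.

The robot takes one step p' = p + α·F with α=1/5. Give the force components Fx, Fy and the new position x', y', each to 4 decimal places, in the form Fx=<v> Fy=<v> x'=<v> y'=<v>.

F_att = 1/4·(g−p) = 1/4·(11,12) = (2.7500,3.0000)
o1: d²=90 > ρ²=38 → inactive
o2: d²=2 ≤ ρ²=38; F_rep = 10·(1,1)/2² = (2.5000,2.5000)
F = F_att + ΣF_rep = (5.2500,5.5000)
p' = p + 1/5·F = (-7.9500,1.1000)

Fx=5.2500 Fy=5.5000 x'=-7.9500 y'=1.1000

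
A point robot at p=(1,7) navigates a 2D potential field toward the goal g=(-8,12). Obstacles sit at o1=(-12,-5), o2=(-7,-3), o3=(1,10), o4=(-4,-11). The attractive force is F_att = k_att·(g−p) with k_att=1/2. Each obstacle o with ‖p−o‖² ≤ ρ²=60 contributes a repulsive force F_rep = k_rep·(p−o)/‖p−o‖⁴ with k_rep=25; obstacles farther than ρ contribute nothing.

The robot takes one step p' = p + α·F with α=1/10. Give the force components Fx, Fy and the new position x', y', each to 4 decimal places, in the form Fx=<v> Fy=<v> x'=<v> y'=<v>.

Fx=-4.5000 Fy=1.5741 x'=0.5500 y'=7.1574

F_att = 1/2·(g−p) = 1/2·(-9,5) = (-4.5000,2.5000)
o1: d²=313 > ρ²=60 → inactive
o2: d²=164 > ρ²=60 → inactive
o3: d²=9 ≤ ρ²=60; F_rep = 25·(0,-3)/9² = (0.0000,-0.9259)
o4: d²=349 > ρ²=60 → inactive
F = F_att + ΣF_rep = (-4.5000,1.5741)
p' = p + 1/10·F = (0.5500,7.1574)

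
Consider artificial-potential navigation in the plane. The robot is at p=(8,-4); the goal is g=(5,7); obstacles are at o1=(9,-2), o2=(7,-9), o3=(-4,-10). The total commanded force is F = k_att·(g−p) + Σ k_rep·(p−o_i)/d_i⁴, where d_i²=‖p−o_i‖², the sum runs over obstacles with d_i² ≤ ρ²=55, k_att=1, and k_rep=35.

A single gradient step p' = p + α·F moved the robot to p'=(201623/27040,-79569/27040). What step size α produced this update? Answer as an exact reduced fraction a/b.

F_att = 1·(g−p) = 1·(-3,11) = (-3.0000,11.0000)
o1: d²=5 ≤ ρ²=55; F_rep = 35·(-1,-2)/5² = (-1.4000,-2.8000)
o2: d²=26 ≤ ρ²=55; F_rep = 35·(1,5)/26² = (0.0518,0.2589)
o3: d²=180 > ρ²=55 → inactive
F = F_att + ΣF_rep = (-4.3482,8.4589)
Δp = p'−p = (-0.5435,1.0574); α = Δx/Fx = (-14697/27040) / (-14697/3380) = 1/8
check: Δy/Fy = (28591/27040) / (28591/3380) = 1/8 ✓

α = 1/8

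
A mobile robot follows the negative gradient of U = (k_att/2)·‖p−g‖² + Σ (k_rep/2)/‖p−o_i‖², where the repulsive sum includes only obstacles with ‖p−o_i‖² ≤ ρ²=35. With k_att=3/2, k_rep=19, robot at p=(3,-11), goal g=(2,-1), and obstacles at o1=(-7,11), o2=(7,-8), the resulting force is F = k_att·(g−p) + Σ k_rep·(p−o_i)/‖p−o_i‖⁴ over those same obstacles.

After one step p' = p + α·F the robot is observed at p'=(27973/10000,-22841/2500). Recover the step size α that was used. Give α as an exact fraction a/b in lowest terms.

α = 1/8

F_att = 3/2·(g−p) = 3/2·(-1,10) = (-1.5000,15.0000)
o1: d²=584 > ρ²=35 → inactive
o2: d²=25 ≤ ρ²=35; F_rep = 19·(-4,-3)/25² = (-0.1216,-0.0912)
F = F_att + ΣF_rep = (-1.6216,14.9088)
Δp = p'−p = (-0.2027,1.8636); α = Δx/Fx = (-2027/10000) / (-2027/1250) = 1/8
check: Δy/Fy = (4659/2500) / (9318/625) = 1/8 ✓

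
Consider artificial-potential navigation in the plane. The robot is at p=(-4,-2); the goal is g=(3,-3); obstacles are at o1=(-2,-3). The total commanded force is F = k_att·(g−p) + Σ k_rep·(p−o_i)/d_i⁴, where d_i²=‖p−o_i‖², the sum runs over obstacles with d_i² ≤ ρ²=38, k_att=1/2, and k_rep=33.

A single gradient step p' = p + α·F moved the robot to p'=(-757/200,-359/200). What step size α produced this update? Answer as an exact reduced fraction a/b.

α = 1/4

F_att = 1/2·(g−p) = 1/2·(7,-1) = (3.5000,-0.5000)
o1: d²=5 ≤ ρ²=38; F_rep = 33·(-2,1)/5² = (-2.6400,1.3200)
F = F_att + ΣF_rep = (0.8600,0.8200)
Δp = p'−p = (0.2150,0.2050); α = Δx/Fx = (43/200) / (43/50) = 1/4
check: Δy/Fy = (41/200) / (41/50) = 1/4 ✓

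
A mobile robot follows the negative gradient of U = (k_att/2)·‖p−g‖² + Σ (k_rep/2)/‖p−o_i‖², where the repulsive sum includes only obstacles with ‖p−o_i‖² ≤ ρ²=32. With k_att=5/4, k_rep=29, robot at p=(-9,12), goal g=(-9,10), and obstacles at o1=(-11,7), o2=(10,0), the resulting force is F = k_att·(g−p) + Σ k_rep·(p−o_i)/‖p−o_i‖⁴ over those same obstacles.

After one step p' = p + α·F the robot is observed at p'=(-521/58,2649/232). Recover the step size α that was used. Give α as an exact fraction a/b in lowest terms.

F_att = 5/4·(g−p) = 5/4·(0,-2) = (0.0000,-2.5000)
o1: d²=29 ≤ ρ²=32; F_rep = 29·(2,5)/29² = (0.0690,0.1724)
o2: d²=505 > ρ²=32 → inactive
F = F_att + ΣF_rep = (0.0690,-2.3276)
Δp = p'−p = (0.0172,-0.5819); α = Δx/Fx = (1/58) / (2/29) = 1/4
check: Δy/Fy = (-135/232) / (-135/58) = 1/4 ✓

α = 1/4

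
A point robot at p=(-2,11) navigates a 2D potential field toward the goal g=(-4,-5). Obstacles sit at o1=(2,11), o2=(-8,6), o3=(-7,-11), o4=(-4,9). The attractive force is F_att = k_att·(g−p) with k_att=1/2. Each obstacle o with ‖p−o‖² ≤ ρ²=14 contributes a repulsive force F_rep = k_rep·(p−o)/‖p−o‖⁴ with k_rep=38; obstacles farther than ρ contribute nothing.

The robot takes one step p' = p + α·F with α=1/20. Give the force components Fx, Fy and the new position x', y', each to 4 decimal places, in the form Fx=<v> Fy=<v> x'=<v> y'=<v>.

Fx=0.1875 Fy=-6.8125 x'=-1.9906 y'=10.6594

F_att = 1/2·(g−p) = 1/2·(-2,-16) = (-1.0000,-8.0000)
o1: d²=16 > ρ²=14 → inactive
o2: d²=61 > ρ²=14 → inactive
o3: d²=509 > ρ²=14 → inactive
o4: d²=8 ≤ ρ²=14; F_rep = 38·(2,2)/8² = (1.1875,1.1875)
F = F_att + ΣF_rep = (0.1875,-6.8125)
p' = p + 1/20·F = (-1.9906,10.6594)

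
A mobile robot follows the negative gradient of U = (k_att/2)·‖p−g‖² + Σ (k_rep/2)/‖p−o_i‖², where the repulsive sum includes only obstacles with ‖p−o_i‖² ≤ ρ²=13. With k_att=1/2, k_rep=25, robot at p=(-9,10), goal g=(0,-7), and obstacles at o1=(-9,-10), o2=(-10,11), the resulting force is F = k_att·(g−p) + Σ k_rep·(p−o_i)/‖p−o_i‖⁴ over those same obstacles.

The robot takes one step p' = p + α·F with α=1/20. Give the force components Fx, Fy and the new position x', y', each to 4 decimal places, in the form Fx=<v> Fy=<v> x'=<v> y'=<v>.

F_att = 1/2·(g−p) = 1/2·(9,-17) = (4.5000,-8.5000)
o1: d²=400 > ρ²=13 → inactive
o2: d²=2 ≤ ρ²=13; F_rep = 25·(1,-1)/2² = (6.2500,-6.2500)
F = F_att + ΣF_rep = (10.7500,-14.7500)
p' = p + 1/20·F = (-8.4625,9.2625)

Fx=10.7500 Fy=-14.7500 x'=-8.4625 y'=9.2625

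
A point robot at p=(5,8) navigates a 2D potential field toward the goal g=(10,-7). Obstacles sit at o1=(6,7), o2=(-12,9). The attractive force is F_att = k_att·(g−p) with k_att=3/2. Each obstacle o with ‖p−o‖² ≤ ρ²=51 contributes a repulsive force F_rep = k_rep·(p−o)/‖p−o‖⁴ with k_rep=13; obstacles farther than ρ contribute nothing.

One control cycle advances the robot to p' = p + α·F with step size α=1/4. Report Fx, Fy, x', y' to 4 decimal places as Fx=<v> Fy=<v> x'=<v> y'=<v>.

Fx=4.2500 Fy=-19.2500 x'=6.0625 y'=3.1875

F_att = 3/2·(g−p) = 3/2·(5,-15) = (7.5000,-22.5000)
o1: d²=2 ≤ ρ²=51; F_rep = 13·(-1,1)/2² = (-3.2500,3.2500)
o2: d²=290 > ρ²=51 → inactive
F = F_att + ΣF_rep = (4.2500,-19.2500)
p' = p + 1/4·F = (6.0625,3.1875)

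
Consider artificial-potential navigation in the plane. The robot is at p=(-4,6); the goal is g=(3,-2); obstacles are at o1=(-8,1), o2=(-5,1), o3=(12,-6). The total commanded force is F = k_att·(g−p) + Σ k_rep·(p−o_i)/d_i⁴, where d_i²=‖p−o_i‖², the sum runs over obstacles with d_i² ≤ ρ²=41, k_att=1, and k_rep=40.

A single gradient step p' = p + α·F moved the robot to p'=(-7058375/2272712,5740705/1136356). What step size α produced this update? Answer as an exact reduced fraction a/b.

α = 1/8

F_att = 1·(g−p) = 1·(7,-8) = (7.0000,-8.0000)
o1: d²=41 ≤ ρ²=41; F_rep = 40·(4,5)/41² = (0.0952,0.1190)
o2: d²=26 ≤ ρ²=41; F_rep = 40·(1,5)/26² = (0.0592,0.2959)
o3: d²=400 > ρ²=41 → inactive
F = F_att + ΣF_rep = (7.1544,-7.5852)
Δp = p'−p = (0.8943,-0.9481); α = Δx/Fx = (2032473/2272712) / (2032473/284089) = 1/8
check: Δy/Fy = (-1077431/1136356) / (-2154862/284089) = 1/8 ✓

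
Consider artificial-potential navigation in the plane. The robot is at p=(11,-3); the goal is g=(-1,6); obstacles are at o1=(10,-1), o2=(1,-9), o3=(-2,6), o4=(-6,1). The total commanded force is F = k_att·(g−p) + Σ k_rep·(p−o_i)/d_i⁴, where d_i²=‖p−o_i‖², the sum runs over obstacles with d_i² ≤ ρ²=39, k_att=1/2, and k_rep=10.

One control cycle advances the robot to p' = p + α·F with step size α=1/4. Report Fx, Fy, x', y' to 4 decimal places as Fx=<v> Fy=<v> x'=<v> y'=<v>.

Fx=-5.6000 Fy=3.7000 x'=9.6000 y'=-2.0750

F_att = 1/2·(g−p) = 1/2·(-12,9) = (-6.0000,4.5000)
o1: d²=5 ≤ ρ²=39; F_rep = 10·(1,-2)/5² = (0.4000,-0.8000)
o2: d²=136 > ρ²=39 → inactive
o3: d²=250 > ρ²=39 → inactive
o4: d²=305 > ρ²=39 → inactive
F = F_att + ΣF_rep = (-5.6000,3.7000)
p' = p + 1/4·F = (9.6000,-2.0750)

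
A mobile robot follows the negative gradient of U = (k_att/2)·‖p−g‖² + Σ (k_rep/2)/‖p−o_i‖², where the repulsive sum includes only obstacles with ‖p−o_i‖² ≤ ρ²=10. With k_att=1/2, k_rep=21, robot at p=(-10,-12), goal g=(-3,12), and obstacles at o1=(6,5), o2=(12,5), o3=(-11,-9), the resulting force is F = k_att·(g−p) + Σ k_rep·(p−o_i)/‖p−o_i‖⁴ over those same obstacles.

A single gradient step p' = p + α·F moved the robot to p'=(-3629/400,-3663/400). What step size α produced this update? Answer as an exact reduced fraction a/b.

F_att = 1/2·(g−p) = 1/2·(7,24) = (3.5000,12.0000)
o1: d²=545 > ρ²=10 → inactive
o2: d²=773 > ρ²=10 → inactive
o3: d²=10 ≤ ρ²=10; F_rep = 21·(1,-3)/10² = (0.2100,-0.6300)
F = F_att + ΣF_rep = (3.7100,11.3700)
Δp = p'−p = (0.9275,2.8425); α = Δx/Fx = (371/400) / (371/100) = 1/4
check: Δy/Fy = (1137/400) / (1137/100) = 1/4 ✓

α = 1/4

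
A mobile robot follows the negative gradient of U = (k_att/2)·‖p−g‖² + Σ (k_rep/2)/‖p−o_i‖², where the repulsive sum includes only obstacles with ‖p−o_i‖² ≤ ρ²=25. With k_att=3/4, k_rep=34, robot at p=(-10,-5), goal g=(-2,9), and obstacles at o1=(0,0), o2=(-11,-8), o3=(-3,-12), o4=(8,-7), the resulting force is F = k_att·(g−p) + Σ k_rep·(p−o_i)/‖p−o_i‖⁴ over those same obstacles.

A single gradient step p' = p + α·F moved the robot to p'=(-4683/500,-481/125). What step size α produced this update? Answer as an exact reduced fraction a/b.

α = 1/10

F_att = 3/4·(g−p) = 3/4·(8,14) = (6.0000,10.5000)
o1: d²=125 > ρ²=25 → inactive
o2: d²=10 ≤ ρ²=25; F_rep = 34·(1,3)/10² = (0.3400,1.0200)
o3: d²=98 > ρ²=25 → inactive
o4: d²=328 > ρ²=25 → inactive
F = F_att + ΣF_rep = (6.3400,11.5200)
Δp = p'−p = (0.6340,1.1520); α = Δx/Fx = (317/500) / (317/50) = 1/10
check: Δy/Fy = (144/125) / (288/25) = 1/10 ✓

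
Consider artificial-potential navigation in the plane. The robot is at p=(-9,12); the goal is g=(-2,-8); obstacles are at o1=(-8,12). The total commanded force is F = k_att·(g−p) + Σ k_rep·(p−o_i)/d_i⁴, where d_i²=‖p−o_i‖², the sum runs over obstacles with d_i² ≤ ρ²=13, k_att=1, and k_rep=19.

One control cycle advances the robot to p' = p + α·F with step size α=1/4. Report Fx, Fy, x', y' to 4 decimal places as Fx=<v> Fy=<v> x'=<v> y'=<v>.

Fx=-12.0000 Fy=-20.0000 x'=-12.0000 y'=7.0000

F_att = 1·(g−p) = 1·(7,-20) = (7.0000,-20.0000)
o1: d²=1 ≤ ρ²=13; F_rep = 19·(-1,0)/1² = (-19.0000,0.0000)
F = F_att + ΣF_rep = (-12.0000,-20.0000)
p' = p + 1/4·F = (-12.0000,7.0000)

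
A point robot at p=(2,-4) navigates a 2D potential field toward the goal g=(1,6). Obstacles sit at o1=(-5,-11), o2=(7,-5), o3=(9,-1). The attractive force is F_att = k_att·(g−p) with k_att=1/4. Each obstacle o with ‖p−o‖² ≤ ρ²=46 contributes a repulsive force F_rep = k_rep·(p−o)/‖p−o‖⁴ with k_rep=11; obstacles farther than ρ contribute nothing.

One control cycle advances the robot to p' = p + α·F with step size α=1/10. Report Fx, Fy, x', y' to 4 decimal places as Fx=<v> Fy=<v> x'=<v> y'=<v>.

F_att = 1/4·(g−p) = 1/4·(-1,10) = (-0.2500,2.5000)
o1: d²=98 > ρ²=46 → inactive
o2: d²=26 ≤ ρ²=46; F_rep = 11·(-5,1)/26² = (-0.0814,0.0163)
o3: d²=58 > ρ²=46 → inactive
F = F_att + ΣF_rep = (-0.3314,2.5163)
p' = p + 1/10·F = (1.9669,-3.7484)

Fx=-0.3314 Fy=2.5163 x'=1.9669 y'=-3.7484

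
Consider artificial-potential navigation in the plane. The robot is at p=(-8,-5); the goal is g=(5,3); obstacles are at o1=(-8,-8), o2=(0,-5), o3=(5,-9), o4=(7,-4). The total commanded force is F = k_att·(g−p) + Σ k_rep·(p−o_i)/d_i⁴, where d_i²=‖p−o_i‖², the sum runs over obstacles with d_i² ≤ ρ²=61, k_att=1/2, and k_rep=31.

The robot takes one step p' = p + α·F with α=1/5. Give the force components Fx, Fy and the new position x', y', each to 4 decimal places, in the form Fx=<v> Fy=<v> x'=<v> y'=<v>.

F_att = 1/2·(g−p) = 1/2·(13,8) = (6.5000,4.0000)
o1: d²=9 ≤ ρ²=61; F_rep = 31·(0,3)/9² = (0.0000,1.1481)
o2: d²=64 > ρ²=61 → inactive
o3: d²=185 > ρ²=61 → inactive
o4: d²=226 > ρ²=61 → inactive
F = F_att + ΣF_rep = (6.5000,5.1481)
p' = p + 1/5·F = (-6.7000,-3.9704)

Fx=6.5000 Fy=5.1481 x'=-6.7000 y'=-3.9704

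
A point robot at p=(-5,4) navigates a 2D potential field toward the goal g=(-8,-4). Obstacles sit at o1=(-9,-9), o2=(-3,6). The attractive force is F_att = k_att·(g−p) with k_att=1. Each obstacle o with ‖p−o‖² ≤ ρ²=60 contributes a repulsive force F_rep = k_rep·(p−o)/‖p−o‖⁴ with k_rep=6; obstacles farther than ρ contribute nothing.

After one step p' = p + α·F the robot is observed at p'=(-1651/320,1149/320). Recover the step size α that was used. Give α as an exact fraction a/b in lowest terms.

α = 1/20

F_att = 1·(g−p) = 1·(-3,-8) = (-3.0000,-8.0000)
o1: d²=185 > ρ²=60 → inactive
o2: d²=8 ≤ ρ²=60; F_rep = 6·(-2,-2)/8² = (-0.1875,-0.1875)
F = F_att + ΣF_rep = (-3.1875,-8.1875)
Δp = p'−p = (-0.1594,-0.4094); α = Δx/Fx = (-51/320) / (-51/16) = 1/20
check: Δy/Fy = (-131/320) / (-131/16) = 1/20 ✓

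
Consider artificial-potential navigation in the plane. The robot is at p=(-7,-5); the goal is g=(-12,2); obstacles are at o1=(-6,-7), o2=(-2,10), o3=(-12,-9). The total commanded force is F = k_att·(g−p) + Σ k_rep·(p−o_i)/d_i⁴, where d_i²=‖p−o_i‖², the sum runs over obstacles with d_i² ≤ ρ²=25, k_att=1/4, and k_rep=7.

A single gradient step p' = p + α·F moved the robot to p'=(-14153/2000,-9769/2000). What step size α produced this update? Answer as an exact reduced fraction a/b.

F_att = 1/4·(g−p) = 1/4·(-5,7) = (-1.2500,1.7500)
o1: d²=5 ≤ ρ²=25; F_rep = 7·(-1,2)/5² = (-0.2800,0.5600)
o2: d²=250 > ρ²=25 → inactive
o3: d²=41 > ρ²=25 → inactive
F = F_att + ΣF_rep = (-1.5300,2.3100)
Δp = p'−p = (-0.0765,0.1155); α = Δx/Fx = (-153/2000) / (-153/100) = 1/20
check: Δy/Fy = (231/2000) / (231/100) = 1/20 ✓

α = 1/20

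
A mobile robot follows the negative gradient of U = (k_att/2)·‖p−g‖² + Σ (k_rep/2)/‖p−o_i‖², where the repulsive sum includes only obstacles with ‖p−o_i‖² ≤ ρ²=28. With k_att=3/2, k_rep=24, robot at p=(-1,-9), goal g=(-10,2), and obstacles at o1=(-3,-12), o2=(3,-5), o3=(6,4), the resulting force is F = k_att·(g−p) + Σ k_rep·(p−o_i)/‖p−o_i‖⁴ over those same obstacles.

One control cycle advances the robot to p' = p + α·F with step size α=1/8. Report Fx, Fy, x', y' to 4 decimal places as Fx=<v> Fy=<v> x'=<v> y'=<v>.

Fx=-13.2160 Fy=16.9260 x'=-2.6520 y'=-6.8842

F_att = 3/2·(g−p) = 3/2·(-9,11) = (-13.5000,16.5000)
o1: d²=13 ≤ ρ²=28; F_rep = 24·(2,3)/13² = (0.2840,0.4260)
o2: d²=32 > ρ²=28 → inactive
o3: d²=218 > ρ²=28 → inactive
F = F_att + ΣF_rep = (-13.2160,16.9260)
p' = p + 1/8·F = (-2.6520,-6.8842)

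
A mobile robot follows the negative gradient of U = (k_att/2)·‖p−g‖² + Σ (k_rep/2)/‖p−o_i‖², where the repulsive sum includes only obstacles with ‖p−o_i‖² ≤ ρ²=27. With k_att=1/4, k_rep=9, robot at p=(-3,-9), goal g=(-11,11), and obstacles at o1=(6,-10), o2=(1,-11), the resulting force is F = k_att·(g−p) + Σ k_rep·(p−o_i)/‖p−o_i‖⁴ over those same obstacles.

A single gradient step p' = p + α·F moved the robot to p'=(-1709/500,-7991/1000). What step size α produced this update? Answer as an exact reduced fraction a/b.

F_att = 1/4·(g−p) = 1/4·(-8,20) = (-2.0000,5.0000)
o1: d²=82 > ρ²=27 → inactive
o2: d²=20 ≤ ρ²=27; F_rep = 9·(-4,2)/20² = (-0.0900,0.0450)
F = F_att + ΣF_rep = (-2.0900,5.0450)
Δp = p'−p = (-0.4180,1.0090); α = Δx/Fx = (-209/500) / (-209/100) = 1/5
check: Δy/Fy = (1009/1000) / (1009/200) = 1/5 ✓

α = 1/5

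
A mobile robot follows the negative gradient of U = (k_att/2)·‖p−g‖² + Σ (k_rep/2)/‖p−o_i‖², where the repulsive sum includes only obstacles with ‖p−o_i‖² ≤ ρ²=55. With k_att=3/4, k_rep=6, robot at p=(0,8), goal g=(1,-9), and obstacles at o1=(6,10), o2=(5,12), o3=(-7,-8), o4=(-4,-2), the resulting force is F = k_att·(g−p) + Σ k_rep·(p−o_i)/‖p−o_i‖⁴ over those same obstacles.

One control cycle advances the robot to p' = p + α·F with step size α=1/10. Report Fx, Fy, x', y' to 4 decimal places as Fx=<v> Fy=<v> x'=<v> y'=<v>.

F_att = 3/4·(g−p) = 3/4·(1,-17) = (0.7500,-12.7500)
o1: d²=40 ≤ ρ²=55; F_rep = 6·(-6,-2)/40² = (-0.0225,-0.0075)
o2: d²=41 ≤ ρ²=55; F_rep = 6·(-5,-4)/41² = (-0.0178,-0.0143)
o3: d²=305 > ρ²=55 → inactive
o4: d²=116 > ρ²=55 → inactive
F = F_att + ΣF_rep = (0.7097,-12.7718)
p' = p + 1/10·F = (0.0710,6.7228)

Fx=0.7097 Fy=-12.7718 x'=0.0710 y'=6.7228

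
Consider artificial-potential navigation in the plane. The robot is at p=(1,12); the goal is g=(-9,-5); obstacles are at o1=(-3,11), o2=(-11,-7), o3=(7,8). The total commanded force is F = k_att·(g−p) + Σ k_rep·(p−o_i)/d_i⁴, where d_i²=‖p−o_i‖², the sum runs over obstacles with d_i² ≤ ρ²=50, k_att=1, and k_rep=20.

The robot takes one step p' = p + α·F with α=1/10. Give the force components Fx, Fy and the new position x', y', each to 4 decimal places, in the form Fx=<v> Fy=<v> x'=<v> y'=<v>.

F_att = 1·(g−p) = 1·(-10,-17) = (-10.0000,-17.0000)
o1: d²=17 ≤ ρ²=50; F_rep = 20·(4,1)/17² = (0.2768,0.0692)
o2: d²=505 > ρ²=50 → inactive
o3: d²=52 > ρ²=50 → inactive
F = F_att + ΣF_rep = (-9.7232,-16.9308)
p' = p + 1/10·F = (0.0277,10.3069)

Fx=-9.7232 Fy=-16.9308 x'=0.0277 y'=10.3069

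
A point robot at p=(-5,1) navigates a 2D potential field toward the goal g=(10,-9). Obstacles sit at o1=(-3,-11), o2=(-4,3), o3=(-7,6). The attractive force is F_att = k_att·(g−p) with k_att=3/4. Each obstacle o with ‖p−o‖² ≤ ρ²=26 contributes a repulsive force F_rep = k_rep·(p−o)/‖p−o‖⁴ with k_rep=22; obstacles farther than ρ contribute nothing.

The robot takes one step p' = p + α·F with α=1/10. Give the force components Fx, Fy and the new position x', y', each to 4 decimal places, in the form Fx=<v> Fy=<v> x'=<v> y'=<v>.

Fx=10.3700 Fy=-9.2600 x'=-3.9630 y'=0.0740

F_att = 3/4·(g−p) = 3/4·(15,-10) = (11.2500,-7.5000)
o1: d²=148 > ρ²=26 → inactive
o2: d²=5 ≤ ρ²=26; F_rep = 22·(-1,-2)/5² = (-0.8800,-1.7600)
o3: d²=29 > ρ²=26 → inactive
F = F_att + ΣF_rep = (10.3700,-9.2600)
p' = p + 1/10·F = (-3.9630,0.0740)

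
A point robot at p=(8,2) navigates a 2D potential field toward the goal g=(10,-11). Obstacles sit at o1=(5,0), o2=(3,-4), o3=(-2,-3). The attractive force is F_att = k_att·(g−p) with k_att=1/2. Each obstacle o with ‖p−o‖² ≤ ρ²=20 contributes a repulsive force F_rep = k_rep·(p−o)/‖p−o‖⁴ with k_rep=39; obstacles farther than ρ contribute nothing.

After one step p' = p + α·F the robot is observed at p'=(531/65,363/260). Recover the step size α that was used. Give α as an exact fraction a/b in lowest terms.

α = 1/10

F_att = 1/2·(g−p) = 1/2·(2,-13) = (1.0000,-6.5000)
o1: d²=13 ≤ ρ²=20; F_rep = 39·(3,2)/13² = (0.6923,0.4615)
o2: d²=61 > ρ²=20 → inactive
o3: d²=125 > ρ²=20 → inactive
F = F_att + ΣF_rep = (1.6923,-6.0385)
Δp = p'−p = (0.1692,-0.6038); α = Δx/Fx = (11/65) / (22/13) = 1/10
check: Δy/Fy = (-157/260) / (-157/26) = 1/10 ✓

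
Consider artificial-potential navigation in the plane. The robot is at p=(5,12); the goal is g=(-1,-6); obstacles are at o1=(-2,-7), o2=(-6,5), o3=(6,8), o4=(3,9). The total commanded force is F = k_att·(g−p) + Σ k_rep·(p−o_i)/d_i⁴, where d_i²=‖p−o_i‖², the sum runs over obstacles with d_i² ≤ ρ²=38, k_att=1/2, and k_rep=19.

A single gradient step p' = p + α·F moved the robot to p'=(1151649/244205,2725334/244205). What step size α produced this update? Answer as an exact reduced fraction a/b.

F_att = 1/2·(g−p) = 1/2·(-6,-18) = (-3.0000,-9.0000)
o1: d²=410 > ρ²=38 → inactive
o2: d²=170 > ρ²=38 → inactive
o3: d²=17 ≤ ρ²=38; F_rep = 19·(-1,4)/17² = (-0.0657,0.2630)
o4: d²=13 ≤ ρ²=38; F_rep = 19·(2,3)/13² = (0.2249,0.3373)
F = F_att + ΣF_rep = (-2.8409,-8.3997)
Δp = p'−p = (-0.2841,-0.8400); α = Δx/Fx = (-69376/244205) / (-138752/48841) = 1/10
check: Δy/Fy = (-205126/244205) / (-410252/48841) = 1/10 ✓

α = 1/10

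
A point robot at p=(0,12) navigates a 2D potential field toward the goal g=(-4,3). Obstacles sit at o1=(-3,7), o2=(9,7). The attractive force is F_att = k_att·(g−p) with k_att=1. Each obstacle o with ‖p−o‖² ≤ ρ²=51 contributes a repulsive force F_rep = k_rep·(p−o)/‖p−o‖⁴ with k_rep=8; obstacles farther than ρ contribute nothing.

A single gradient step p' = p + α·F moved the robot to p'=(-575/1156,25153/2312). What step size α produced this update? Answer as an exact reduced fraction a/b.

F_att = 1·(g−p) = 1·(-4,-9) = (-4.0000,-9.0000)
o1: d²=34 ≤ ρ²=51; F_rep = 8·(3,5)/34² = (0.0208,0.0346)
o2: d²=106 > ρ²=51 → inactive
F = F_att + ΣF_rep = (-3.9792,-8.9654)
Δp = p'−p = (-0.4974,-1.1207); α = Δx/Fx = (-575/1156) / (-1150/289) = 1/8
check: Δy/Fy = (-2591/2312) / (-2591/289) = 1/8 ✓

α = 1/8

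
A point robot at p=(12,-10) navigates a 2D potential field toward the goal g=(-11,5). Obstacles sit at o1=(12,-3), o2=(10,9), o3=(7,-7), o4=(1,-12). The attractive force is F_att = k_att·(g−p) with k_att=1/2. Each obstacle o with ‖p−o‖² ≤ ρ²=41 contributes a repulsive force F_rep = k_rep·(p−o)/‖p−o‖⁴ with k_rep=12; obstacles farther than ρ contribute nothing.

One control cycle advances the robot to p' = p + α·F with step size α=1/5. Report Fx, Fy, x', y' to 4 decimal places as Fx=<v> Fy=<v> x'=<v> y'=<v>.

Fx=-11.4481 Fy=7.4689 x'=9.7104 y'=-8.5062

F_att = 1/2·(g−p) = 1/2·(-23,15) = (-11.5000,7.5000)
o1: d²=49 > ρ²=41 → inactive
o2: d²=365 > ρ²=41 → inactive
o3: d²=34 ≤ ρ²=41; F_rep = 12·(5,-3)/34² = (0.0519,-0.0311)
o4: d²=125 > ρ²=41 → inactive
F = F_att + ΣF_rep = (-11.4481,7.4689)
p' = p + 1/5·F = (9.7104,-8.5062)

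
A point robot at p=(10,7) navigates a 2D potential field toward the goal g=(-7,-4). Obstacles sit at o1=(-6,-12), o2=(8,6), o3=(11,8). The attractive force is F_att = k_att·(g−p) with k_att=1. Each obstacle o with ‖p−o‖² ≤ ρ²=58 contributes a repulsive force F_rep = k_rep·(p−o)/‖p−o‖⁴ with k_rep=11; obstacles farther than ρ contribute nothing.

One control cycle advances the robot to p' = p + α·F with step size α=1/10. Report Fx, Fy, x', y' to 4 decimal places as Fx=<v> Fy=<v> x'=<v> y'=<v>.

F_att = 1·(g−p) = 1·(-17,-11) = (-17.0000,-11.0000)
o1: d²=617 > ρ²=58 → inactive
o2: d²=5 ≤ ρ²=58; F_rep = 11·(2,1)/5² = (0.8800,0.4400)
o3: d²=2 ≤ ρ²=58; F_rep = 11·(-1,-1)/2² = (-2.7500,-2.7500)
F = F_att + ΣF_rep = (-18.8700,-13.3100)
p' = p + 1/10·F = (8.1130,5.6690)

Fx=-18.8700 Fy=-13.3100 x'=8.1130 y'=5.6690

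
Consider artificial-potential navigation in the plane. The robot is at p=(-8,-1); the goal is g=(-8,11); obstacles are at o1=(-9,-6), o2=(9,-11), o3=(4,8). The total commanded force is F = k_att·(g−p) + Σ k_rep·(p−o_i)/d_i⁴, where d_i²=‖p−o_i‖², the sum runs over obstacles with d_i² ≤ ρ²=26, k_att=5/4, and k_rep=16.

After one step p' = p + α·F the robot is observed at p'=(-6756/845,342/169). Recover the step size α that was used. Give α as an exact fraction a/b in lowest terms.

α = 1/5

F_att = 5/4·(g−p) = 5/4·(0,12) = (0.0000,15.0000)
o1: d²=26 ≤ ρ²=26; F_rep = 16·(1,5)/26² = (0.0237,0.1183)
o2: d²=389 > ρ²=26 → inactive
o3: d²=225 > ρ²=26 → inactive
F = F_att + ΣF_rep = (0.0237,15.1183)
Δp = p'−p = (0.0047,3.0237); α = Δx/Fx = (4/845) / (4/169) = 1/5
check: Δy/Fy = (511/169) / (2555/169) = 1/5 ✓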